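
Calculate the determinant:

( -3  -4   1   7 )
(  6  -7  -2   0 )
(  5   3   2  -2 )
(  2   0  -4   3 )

Expand along row 2 (it has 1 zero):
  − (6) · M_21   where M_21 = det([-4 1 7; 3 2 -2; 0 -4 3]) = -85
  + (-7) · M_22   where M_22 = det([-3 1 7; 5 2 -2; 2 -4 3]) = -181
  − (-2) · M_23   where M_23 = det([-3 -4 7; 5 3 -2; 2 0 3]) = 7
det = (-1)·(6)·(-85) + (+1)·(-7)·(-181) + (-1)·(-2)·(7) = 1791

The determinant is 1791.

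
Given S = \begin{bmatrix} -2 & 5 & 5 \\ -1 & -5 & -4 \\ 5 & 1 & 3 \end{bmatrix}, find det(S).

det(S) = 57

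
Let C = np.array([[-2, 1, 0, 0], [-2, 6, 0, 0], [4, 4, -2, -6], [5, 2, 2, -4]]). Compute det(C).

C is block lower-triangular with a 2×2 block and a 2×2 block on the diagonal, so its determinant equals the product of the determinants of the diagonal blocks.
det of the 2×2 block = -10
det of the 2×2 block = 20
det = (-10)·(20) = -200

|C| = -200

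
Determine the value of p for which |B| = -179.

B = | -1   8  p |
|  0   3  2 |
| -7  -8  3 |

Expanding along the column containing p, det(B) is linear in p: det(B) = (21)·p + (-137).
Set (21)·p + (-137) = -179  ⇒  (21)·p = -42  ⇒  p = -2.

p = -2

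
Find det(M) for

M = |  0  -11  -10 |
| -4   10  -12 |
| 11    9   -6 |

det(M) = 3176

Expand along column 1:
  − (-4) · |-11 -10; 9 -6| = −(-4)·(66 − (-90)) = 624
  + 11 · |-11 -10; 10 -12| = 11·(132 − (-100)) = 2552
Sum: (624) + (2552) = 3176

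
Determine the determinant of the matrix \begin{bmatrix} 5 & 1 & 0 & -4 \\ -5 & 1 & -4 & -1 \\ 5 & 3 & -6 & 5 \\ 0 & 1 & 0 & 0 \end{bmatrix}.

Expand along row 4 (it has 3 zeros):
  + (1) · M_42   where M_42 = det([5 0 -4; -5 -4 -1; 5 -6 5]) = -330
det = (+1)·(1)·(-330) = -330

-330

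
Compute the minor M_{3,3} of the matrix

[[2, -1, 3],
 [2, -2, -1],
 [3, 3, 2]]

The minor is -2.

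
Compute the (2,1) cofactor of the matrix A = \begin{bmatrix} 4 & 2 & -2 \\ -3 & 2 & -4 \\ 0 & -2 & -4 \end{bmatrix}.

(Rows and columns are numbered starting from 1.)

Delete row 2 and column 1; the remaining 2×2 submatrix is [2 -2; -2 -4].
Its determinant is 2·(-4) − (-2)·(-2) = -12.
The cofactor carries sign (−1)^(2+1) = −1, so C_{2,1} = −(-12) = 12.

The cofactor is 12.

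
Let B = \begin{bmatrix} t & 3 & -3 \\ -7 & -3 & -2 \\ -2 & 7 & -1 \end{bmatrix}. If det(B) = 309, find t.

t = 9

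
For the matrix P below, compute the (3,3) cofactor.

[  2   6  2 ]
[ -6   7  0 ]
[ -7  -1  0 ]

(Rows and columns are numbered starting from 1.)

Delete row 3 and column 3; the remaining 2×2 submatrix is [2 6; -6 7].
Its determinant is 2·7 − 6·(-6) = 50.
The cofactor carries sign (−1)^(3+3) = +1, so C_{3,3} = +(50) = 50.

50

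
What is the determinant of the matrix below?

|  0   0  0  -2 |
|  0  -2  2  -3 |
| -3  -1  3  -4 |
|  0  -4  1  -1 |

36

Expand along row 1 (it has 3 zeros):
  − (-2) · M_14   where M_14 = det([0 -2 2; -3 -1 3; 0 -4 1]) = 18
det = (-1)·(-2)·(18) = 36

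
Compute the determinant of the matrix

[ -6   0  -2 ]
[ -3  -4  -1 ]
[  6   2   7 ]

120

Expand along row 1:
  + (-6) · |-4 -1; 2 7| = (-6)·(-28 − (-2)) = 156
  + (-2) · |-3 -4; 6 2| = (-2)·(-6 − (-24)) = -36
Sum: (156) + (-36) = 120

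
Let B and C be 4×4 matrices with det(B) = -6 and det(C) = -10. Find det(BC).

|BC| = 60

det(BC) = det(B)·det(C) = (-6)·(-10) = 60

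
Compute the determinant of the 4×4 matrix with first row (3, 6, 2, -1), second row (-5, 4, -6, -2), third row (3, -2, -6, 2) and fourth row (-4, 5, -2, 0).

Expand along row 4 (it has 1 zero):
  − (-4) · M_41   where M_41 = det([6 2 -1; 4 -6 -2; -2 -6 2]) = -116
  + (5) · M_42   where M_42 = det([3 2 -1; -5 -6 -2; 3 -6 2]) = -112
  − (-2) · M_43   where M_43 = det([3 6 -1; -5 4 -2; 3 -2 2]) = 38
det = (-1)·(-4)·(-116) + (+1)·(5)·(-112) + (-1)·(-2)·(38) = -948

-948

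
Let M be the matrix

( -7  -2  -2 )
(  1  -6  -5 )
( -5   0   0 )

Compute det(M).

The determinant is 10.

Expand along row 3:
  + (-5) · |-2 -2; -6 -5| = (-5)·(10 − 12) = 10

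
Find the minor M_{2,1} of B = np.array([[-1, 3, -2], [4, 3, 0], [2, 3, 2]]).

Delete row 2 and column 1; the remaining 2×2 submatrix is [3 -2; 3 2].
Its determinant is 3·2 − (-2)·3 = 12.

12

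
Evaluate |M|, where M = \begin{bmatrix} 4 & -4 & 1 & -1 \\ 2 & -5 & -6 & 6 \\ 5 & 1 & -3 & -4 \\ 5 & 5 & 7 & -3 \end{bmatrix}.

Expand along row 1:
  + (4) · M_11   where M_11 = det([-5 -6 6; 1 -3 -4; 5 7 -3]) = 49
  − (-4) · M_12   where M_12 = det([2 -6 6; 5 -3 -4; 5 7 -3]) = 404
  + (1) · M_13   where M_13 = det([2 -5 6; 5 1 -4; 5 5 -3]) = 179
  − (-1) · M_14   where M_14 = det([2 -5 -6; 5 1 -3; 5 5 7]) = 174
det = (+1)·(4)·(49) + (-1)·(-4)·(404) + (+1)·(1)·(179) + (-1)·(-1)·(174) = 2165

2165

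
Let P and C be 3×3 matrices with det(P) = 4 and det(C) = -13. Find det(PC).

-52

det(PC) = det(P)·det(C) = (4)·(-13) = -52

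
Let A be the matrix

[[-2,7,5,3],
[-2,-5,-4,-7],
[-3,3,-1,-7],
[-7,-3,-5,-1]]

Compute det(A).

Expand along row 1:
  + (-2) · M_11   where M_11 = det([-5 -4 -7; 3 -1 -7; -3 -5 -1]) = 200
  − (7) · M_12   where M_12 = det([-2 -4 -7; -3 -1 -7; -7 -5 -1]) = -172
  + (5) · M_13   where M_13 = det([-2 -5 -7; -3 3 -7; -7 -3 -1]) = -392
  − (3) · M_14   where M_14 = det([-2 -5 -4; -3 3 -1; -7 -3 -5]) = -44
det = (+1)·(-2)·(200) + (-1)·(7)·(-172) + (+1)·(5)·(-392) + (-1)·(3)·(-44) = -1024

det(A) = -1024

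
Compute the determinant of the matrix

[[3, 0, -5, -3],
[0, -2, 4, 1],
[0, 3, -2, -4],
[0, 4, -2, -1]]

Expand along column 1 (it has 3 zeros):
  + (3) · M_11   where M_11 = det([-2 4 1; 3 -2 -4; 4 -2 -1]) = -38
det = (+1)·(3)·(-38) = -114

The determinant is -114.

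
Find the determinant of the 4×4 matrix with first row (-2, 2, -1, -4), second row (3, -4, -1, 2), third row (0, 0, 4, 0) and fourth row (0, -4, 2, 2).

The determinant is 144.

Expand along row 3 (it has 3 zeros):
  + (4) · M_33   where M_33 = det([-2 2 -4; 3 -4 2; 0 -4 2]) = 36
det = (+1)·(4)·(36) = 144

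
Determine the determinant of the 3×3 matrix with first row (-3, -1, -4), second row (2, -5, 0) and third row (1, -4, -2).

Expand along column 3:
  + (-4) · |2 -5; 1 -4| = (-4)·(-8 − (-5)) = 12
  + (-2) · |-3 -1; 2 -5| = (-2)·(15 − (-2)) = -34
Sum: (12) + (-34) = -22

-22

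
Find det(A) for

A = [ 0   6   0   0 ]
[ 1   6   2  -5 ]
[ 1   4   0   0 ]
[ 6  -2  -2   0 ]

Expand along row 1 (it has 3 zeros):
  − (6) · M_12   where M_12 = det([1 2 -5; 1 0 0; 6 -2 0]) = 10
det = (-1)·(6)·(10) = -60

-60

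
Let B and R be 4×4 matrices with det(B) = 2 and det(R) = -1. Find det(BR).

det(BR) = -2

det(BR) = det(B)·det(R) = (2)·(-1) = -2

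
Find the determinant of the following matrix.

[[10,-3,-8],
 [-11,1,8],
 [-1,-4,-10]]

214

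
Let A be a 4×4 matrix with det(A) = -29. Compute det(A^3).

det(A^3) = (det A)^3 = (-29)^3 = -24389

-24389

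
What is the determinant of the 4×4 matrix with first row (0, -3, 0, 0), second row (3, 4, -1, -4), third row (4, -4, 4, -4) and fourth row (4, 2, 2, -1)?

The determinant is 168.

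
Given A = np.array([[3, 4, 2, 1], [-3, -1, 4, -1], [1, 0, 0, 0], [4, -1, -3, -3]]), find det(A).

-57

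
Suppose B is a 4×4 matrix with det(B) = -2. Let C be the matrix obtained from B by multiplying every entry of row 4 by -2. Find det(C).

det(C) = 4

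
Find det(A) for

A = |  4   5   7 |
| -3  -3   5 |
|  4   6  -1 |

-65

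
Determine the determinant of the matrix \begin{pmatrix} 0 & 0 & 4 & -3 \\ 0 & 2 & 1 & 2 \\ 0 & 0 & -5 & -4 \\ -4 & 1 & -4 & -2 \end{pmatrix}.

Expand along column 1 (it has 3 zeros):
  − (-4) · M_41   where M_41 = det([0 4 -3; 2 1 2; 0 -5 -4]) = 62
det = (-1)·(-4)·(62) = 248

248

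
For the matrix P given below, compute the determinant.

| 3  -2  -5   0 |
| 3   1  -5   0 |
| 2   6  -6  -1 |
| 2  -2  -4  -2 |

42

Expand along column 4 (it has 2 zeros):
  − (-1) · M_34   where M_34 = det([3 -2 -5; 3 1 -5; 2 -2 -4]) = -6
  + (-2) · M_44   where M_44 = det([3 -2 -5; 3 1 -5; 2 6 -6]) = -24
det = (-1)·(-1)·(-6) + (+1)·(-2)·(-24) = 42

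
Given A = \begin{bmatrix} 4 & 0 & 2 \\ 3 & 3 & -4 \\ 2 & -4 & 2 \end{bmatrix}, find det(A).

Expand along column 2:
  + 3 · |4 2; 2 2| = 3·(8 − 4) = 12
  − (-4) · |4 2; 3 -4| = −(-4)·(-16 − 6) = -88
Sum: (12) + (-88) = -76

The determinant is -76.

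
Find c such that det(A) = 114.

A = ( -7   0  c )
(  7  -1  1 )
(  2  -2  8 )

Expanding along the row containing c, det(A) is linear in c: det(A) = (-12)·c + (42).
Set (-12)·c + (42) = 114  ⇒  (-12)·c = 72  ⇒  c = -6.

c = -6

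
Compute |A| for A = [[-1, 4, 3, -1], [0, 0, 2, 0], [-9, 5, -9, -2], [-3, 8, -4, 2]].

-254

Expand along row 2 (it has 3 zeros):
  − (2) · M_23   where M_23 = det([-1 4 -1; -9 5 -2; -3 8 2]) = 127
det = (-1)·(2)·(127) = -254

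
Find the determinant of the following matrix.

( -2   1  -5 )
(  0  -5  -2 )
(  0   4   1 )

-6

Expand along column 1:
  + (-2) · |-5 -2; 4 1| = (-2)·(-5 − (-8)) = -6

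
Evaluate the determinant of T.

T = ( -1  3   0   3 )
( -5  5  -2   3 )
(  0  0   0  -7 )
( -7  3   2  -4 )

det(T) = 392

Expand along row 3 (it has 3 zeros):
  − (-7) · M_34   where M_34 = det([-1 3 0; -5 5 -2; -7 3 2]) = 56
det = (-1)·(-7)·(56) = 392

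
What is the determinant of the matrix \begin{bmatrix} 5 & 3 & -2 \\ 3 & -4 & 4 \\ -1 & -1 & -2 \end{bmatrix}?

Expand along column 1:
  + 5 · |-4 4; -1 -2| = 5·(8 − (-4)) = 60
  − 3 · |3 -2; -1 -2| = −3·(-6 − 2) = 24
  + (-1) · |3 -2; -4 4| = (-1)·(12 − 8) = -4
Sum: (60) + (24) + (-4) = 80

The determinant is 80.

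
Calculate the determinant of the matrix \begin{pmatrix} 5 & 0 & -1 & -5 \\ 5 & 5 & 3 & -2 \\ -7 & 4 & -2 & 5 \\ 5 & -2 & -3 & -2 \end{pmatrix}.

Expand along row 1 (it has 1 zero):
  + (5) · M_11   where M_11 = det([5 3 -2; 4 -2 5; -2 -3 -2]) = 121
  + (-1) · M_13   where M_13 = det([5 5 -2; -7 4 5; 5 -2 -2]) = 77
  − (-5) · M_14   where M_14 = det([5 5 3; -7 4 -2; 5 -2 -3]) = -253
det = (+1)·(5)·(121) + (+1)·(-1)·(77) + (-1)·(-5)·(-253) = -737

The determinant is -737.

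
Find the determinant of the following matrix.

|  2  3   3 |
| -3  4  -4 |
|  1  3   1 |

-10

Expand along row 1:
  + 2 · |4 -4; 3 1| = 2·(4 − (-12)) = 32
  − 3 · |-3 -4; 1 1| = −3·(-3 − (-4)) = -3
  + 3 · |-3 4; 1 3| = 3·(-9 − 4) = -39
Sum: (32) + (-3) + (-39) = -10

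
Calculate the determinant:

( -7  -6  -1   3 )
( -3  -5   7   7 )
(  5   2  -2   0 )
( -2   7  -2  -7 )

Expand along row 3 (it has 1 zero):
  + (5) · M_31   where M_31 = det([-6 -1 3; -5 7 7; 7 -2 -7]) = 79
  − (2) · M_32   where M_32 = det([-7 -1 3; -3 7 7; -2 -2 -7]) = 340
  + (-2) · M_33   where M_33 = det([-7 -6 3; -3 -5 7; -2 7 -7]) = 215
det = (+1)·(5)·(79) + (-1)·(2)·(340) + (+1)·(-2)·(215) = -715

The determinant is -715.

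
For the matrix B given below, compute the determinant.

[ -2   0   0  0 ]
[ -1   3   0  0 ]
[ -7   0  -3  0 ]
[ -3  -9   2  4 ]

B is lower triangular, so det(B) is the product of the diagonal entries:
det = (-2) · (3) · (-3) · (4) = 72

72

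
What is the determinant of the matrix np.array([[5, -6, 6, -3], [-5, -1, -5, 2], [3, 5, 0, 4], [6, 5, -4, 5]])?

Expand along row 3 (it has 1 zero):
  + (3) · M_31   where M_31 = det([-6 6 -3; -1 -5 2; 5 -4 5]) = 105
  − (5) · M_32   where M_32 = det([5 6 -3; -5 -5 2; 6 -4 5]) = -13
  − (4) · M_34   where M_34 = det([5 -6 6; -5 -1 -5; 6 5 -4]) = 331
det = (+1)·(3)·(105) + (-1)·(5)·(-13) + (-1)·(4)·(331) = -944

-944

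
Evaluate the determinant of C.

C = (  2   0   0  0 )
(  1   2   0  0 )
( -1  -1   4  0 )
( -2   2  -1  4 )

det(C) = 64

C is lower triangular, so det(C) is the product of the diagonal entries:
det = (2) · (2) · (4) · (4) = 64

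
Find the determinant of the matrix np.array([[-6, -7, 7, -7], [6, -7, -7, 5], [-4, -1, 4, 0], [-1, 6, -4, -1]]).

The determinant is 1846.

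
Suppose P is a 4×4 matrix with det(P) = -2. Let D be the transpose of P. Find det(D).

det(Pᵀ) = det(P).
det(D) = (1)·(-2) = -2

det(D) = -2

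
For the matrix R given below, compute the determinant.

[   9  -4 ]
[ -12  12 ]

The determinant is 60.

det(R) = 9·12 − (-4)·(-12) = 108 − 48 = 60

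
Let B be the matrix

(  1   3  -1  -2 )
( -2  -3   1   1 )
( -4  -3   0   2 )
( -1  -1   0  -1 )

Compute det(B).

Expand along column 3 (it has 2 zeros):
  + (-1) · M_13   where M_13 = det([-2 -3 1; -4 -3 2; -1 -1 -1]) = 9
  − (1) · M_23   where M_23 = det([1 3 -2; -4 -3 2; -1 -1 -1]) = -15
det = (+1)·(-1)·(9) + (-1)·(1)·(-15) = 6

det(B) = 6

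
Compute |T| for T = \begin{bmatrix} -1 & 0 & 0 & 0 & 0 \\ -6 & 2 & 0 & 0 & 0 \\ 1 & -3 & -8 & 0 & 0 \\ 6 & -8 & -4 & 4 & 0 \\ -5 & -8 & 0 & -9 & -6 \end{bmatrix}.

det(T) = -384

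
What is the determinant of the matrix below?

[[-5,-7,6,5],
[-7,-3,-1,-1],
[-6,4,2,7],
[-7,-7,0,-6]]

Expand along row 4 (it has 1 zero):
  − (-7) · M_41   where M_41 = det([-7 6 5; -3 -1 -1; 4 2 7]) = 127
  + (-7) · M_42   where M_42 = det([-5 6 5; -7 -1 -1; -6 2 7]) = 255
  + (-6) · M_44   where M_44 = det([-5 -7 6; -7 -3 -1; -6 4 2]) = -406
det = (-1)·(-7)·(127) + (+1)·(-7)·(255) + (+1)·(-6)·(-406) = 1540

1540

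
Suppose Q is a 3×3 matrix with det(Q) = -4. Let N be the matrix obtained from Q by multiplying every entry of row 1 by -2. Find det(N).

8

Scaling one row by -2 multiplies the determinant by -2.
det(N) = (-2)·(-4) = 8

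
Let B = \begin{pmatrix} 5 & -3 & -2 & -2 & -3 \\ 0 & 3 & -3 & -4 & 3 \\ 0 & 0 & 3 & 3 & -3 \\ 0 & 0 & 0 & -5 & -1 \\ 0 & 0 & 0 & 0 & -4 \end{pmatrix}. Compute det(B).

B is upper triangular, so det(B) is the product of the diagonal entries:
det = (5) · (3) · (3) · (-5) · (-4) = 900

|B| = 900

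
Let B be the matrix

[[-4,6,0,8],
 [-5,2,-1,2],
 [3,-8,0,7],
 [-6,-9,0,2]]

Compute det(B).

-1076

Expand along column 3 (it has 3 zeros):
  − (-1) · M_23   where M_23 = det([-4 6 8; 3 -8 7; -6 -9 2]) = -1076
det = (-1)·(-1)·(-1076) = -1076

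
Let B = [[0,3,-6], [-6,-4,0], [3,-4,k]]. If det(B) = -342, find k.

-7

Expanding along the row containing k, det(B) is linear in k: det(B) = (18)·k + (-216).
Set (18)·k + (-216) = -342  ⇒  (18)·k = -126  ⇒  k = -7.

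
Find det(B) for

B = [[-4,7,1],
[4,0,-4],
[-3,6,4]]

|B| = -100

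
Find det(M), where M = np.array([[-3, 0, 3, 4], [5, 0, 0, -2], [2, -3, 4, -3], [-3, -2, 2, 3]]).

Expand along row 2 (it has 2 zeros):
  − (5) · M_21   where M_21 = det([0 3 4; -3 4 -3; -2 2 3]) = 53
  + (-2) · M_24   where M_24 = det([-3 0 3; 2 -3 4; -3 -2 2]) = -45
det = (-1)·(5)·(53) + (+1)·(-2)·(-45) = -175

|M| = -175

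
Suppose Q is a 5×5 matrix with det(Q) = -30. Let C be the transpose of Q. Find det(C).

The determinant is -30.

det(Qᵀ) = det(Q).
det(C) = (1)·(-30) = -30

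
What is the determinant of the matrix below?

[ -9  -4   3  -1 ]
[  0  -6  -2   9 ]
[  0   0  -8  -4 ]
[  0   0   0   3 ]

The determinant is -1296.

The matrix is upper triangular, so the determinant is the product of the diagonal entries:
det = (-9) · (-6) · (-8) · (3) = -1296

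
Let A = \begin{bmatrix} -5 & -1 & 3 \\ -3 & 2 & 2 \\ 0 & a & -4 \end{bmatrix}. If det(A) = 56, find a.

Expanding along the row containing a, det(A) is linear in a: det(A) = (1)·a + (52).
Set (1)·a + (52) = 56  ⇒  (1)·a = 4  ⇒  a = 4.

a = 4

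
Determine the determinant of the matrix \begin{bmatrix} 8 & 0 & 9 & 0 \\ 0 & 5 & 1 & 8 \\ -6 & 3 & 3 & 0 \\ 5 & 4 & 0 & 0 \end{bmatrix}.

The determinant is -3576.

Expand along column 4 (it has 3 zeros):
  + (8) · M_24   where M_24 = det([8 0 9; -6 3 3; 5 4 0]) = -447
det = (+1)·(8)·(-447) = -3576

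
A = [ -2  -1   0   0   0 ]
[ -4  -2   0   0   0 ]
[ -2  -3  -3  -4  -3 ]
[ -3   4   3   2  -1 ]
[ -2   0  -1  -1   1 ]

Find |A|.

The determinant is 0.

A is block lower-triangular with a 2×2 block and a 3×3 block on the diagonal, so its determinant equals the product of the determinants of the diagonal blocks.
det of the 2×2 block = 0
det of the 3×3 block = 8
det = (0)·(8) = 0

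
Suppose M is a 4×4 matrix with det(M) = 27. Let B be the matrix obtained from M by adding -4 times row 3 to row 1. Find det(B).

27

Adding a multiple of one row to another leaves the determinant unchanged.
det(B) = (1)·(27) = 27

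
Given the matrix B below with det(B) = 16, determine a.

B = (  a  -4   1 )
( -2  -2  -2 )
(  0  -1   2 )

Expanding along the column containing a, det(B) is linear in a: det(B) = (-6)·a + (-14).
Set (-6)·a + (-14) = 16  ⇒  (-6)·a = 30  ⇒  a = -5.

-5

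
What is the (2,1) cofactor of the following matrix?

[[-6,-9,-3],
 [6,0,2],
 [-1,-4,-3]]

Delete row 2 and column 1; the remaining 2×2 submatrix is [-9 -3; -4 -3].
Its determinant is (-9)·(-3) − (-3)·(-4) = 15.
The cofactor carries sign (−1)^(2+1) = −1, so C_{2,1} = −(15) = -15.

-15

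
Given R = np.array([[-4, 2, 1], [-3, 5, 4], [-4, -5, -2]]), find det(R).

-49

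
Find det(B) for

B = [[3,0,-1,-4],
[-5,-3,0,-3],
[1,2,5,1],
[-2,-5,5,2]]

-850

Expand along row 1 (it has 1 zero):
  + (3) · M_11   where M_11 = det([-3 0 -3; 2 5 1; -5 5 2]) = -120
  + (-1) · M_13   where M_13 = det([-5 -3 -3; 1 2 1; -2 -5 2]) = -30
  − (-4) · M_14   where M_14 = det([-5 -3 0; 1 2 5; -2 -5 5]) = -130
det = (+1)·(3)·(-120) + (+1)·(-1)·(-30) + (-1)·(-4)·(-130) = -850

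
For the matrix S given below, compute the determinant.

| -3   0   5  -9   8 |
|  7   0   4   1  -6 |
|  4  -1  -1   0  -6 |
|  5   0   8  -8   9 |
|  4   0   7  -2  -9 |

Expand along column 2 (it has 4 zeros):
  − (-1) · M_32   where M_32 = det([-3 5 -9 8; 7 4 1 -6; 5 8 -8 9; 4 7 -2 -9]) = 531
det = (-1)·(-1)·(531) = 531

531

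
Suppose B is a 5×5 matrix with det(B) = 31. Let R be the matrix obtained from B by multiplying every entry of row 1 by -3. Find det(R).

Scaling one row by -3 multiplies the determinant by -3.
det(R) = (-3)·(31) = -93

The determinant is -93.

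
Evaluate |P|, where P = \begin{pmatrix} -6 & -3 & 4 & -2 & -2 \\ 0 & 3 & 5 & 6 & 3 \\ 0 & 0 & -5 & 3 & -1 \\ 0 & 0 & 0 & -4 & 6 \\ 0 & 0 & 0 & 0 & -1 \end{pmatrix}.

The determinant is 360.

P is upper triangular, so det(P) is the product of the diagonal entries:
det = (-6) · (3) · (-5) · (-4) · (-1) = 360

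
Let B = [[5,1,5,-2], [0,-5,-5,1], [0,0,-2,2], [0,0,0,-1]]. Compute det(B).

-50

B is upper triangular, so det(B) is the product of the diagonal entries:
det = (5) · (-5) · (-2) · (-1) = -50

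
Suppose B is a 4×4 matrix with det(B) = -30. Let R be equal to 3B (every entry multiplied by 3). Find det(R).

For a 4×4 matrix, det(3B) = 3^4·det(B) = 81·det(B).
det(R) = (81)·(-30) = -2430

-2430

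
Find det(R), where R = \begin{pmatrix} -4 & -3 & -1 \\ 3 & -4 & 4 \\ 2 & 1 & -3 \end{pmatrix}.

Expand along row 1:
  + (-4) · |-4 4; 1 -3| = (-4)·(12 − 4) = -32
  − (-3) · |3 4; 2 -3| = −(-3)·(-9 − 8) = -51
  + (-1) · |3 -4; 2 1| = (-1)·(3 − (-8)) = -11
Sum: (-32) + (-51) + (-11) = -94

-94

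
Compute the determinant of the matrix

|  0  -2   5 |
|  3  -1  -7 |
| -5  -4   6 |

-119

Expand along column 1:
  − 3 · |-2 5; -4 6| = −3·(-12 − (-20)) = -24
  + (-5) · |-2 5; -1 -7| = (-5)·(14 − (-5)) = -95
Sum: (-24) + (-95) = -119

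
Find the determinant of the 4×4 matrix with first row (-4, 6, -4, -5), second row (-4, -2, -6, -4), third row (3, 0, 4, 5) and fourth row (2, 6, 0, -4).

268

Expand along row 3 (it has 1 zero):
  + (3) · M_31   where M_31 = det([6 -4 -5; -2 -6 -4; 6 0 -4]) = 92
  + (4) · M_33   where M_33 = det([-4 6 -5; -4 -2 -4; 2 6 -4]) = -172
  − (5) · M_34   where M_34 = det([-4 6 -4; -4 -2 -6; 2 6 0]) = -136
det = (+1)·(3)·(92) + (+1)·(4)·(-172) + (-1)·(5)·(-136) = 268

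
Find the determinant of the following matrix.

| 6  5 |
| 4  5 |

The determinant is 10.

det = 6·5 − 5·4 = 30 − 20 = 10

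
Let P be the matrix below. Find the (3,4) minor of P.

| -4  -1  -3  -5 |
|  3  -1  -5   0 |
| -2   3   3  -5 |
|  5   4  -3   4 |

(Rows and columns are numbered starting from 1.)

Delete row 3 and column 4; the remaining 3×3 submatrix is [-4 -1 -3; 3 -1 -5; 5 4 -3].
Its determinant is -127.

-127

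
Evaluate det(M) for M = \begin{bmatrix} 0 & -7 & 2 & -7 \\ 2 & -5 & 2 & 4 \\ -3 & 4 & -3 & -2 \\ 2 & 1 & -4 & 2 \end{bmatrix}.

Expand along row 1 (it has 1 zero):
  − (-7) · M_12   where M_12 = det([2 2 4; -3 -3 -2; 2 -4 2]) = 48
  + (2) · M_13   where M_13 = det([2 -5 4; -3 4 -2; 2 1 2]) = -34
  − (-7) · M_14   where M_14 = det([2 -5 2; -3 4 -3; 2 1 -4]) = 42
det = (-1)·(-7)·(48) + (+1)·(2)·(-34) + (-1)·(-7)·(42) = 562

562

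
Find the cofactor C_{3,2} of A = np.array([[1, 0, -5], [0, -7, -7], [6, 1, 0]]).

7

Delete row 3 and column 2; the remaining 2×2 submatrix is [1 -5; 0 -7].
Its determinant is 1·(-7) − (-5)·0 = -7.
The cofactor carries sign (−1)^(3+2) = −1, so C_{3,2} = −(-7) = 7.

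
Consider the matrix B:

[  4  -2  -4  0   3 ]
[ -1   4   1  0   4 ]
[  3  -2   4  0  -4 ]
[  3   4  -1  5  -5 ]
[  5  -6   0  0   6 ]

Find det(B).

Expand along column 4 (it has 4 zeros):
  + (5) · M_44   where M_44 = det([4 -2 -4 3; -1 4 1 4; 3 -2 4 -4; 5 -6 0 6]) = 1076
det = (+1)·(5)·(1076) = 5380

|B| = 5380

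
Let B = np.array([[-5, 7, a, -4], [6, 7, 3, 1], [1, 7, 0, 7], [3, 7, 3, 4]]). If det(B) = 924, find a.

a = 7

Expanding along the column containing a, det(B) is linear in a: det(B) = (-21)·a + (1071).
Set (-21)·a + (1071) = 924  ⇒  (-21)·a = -147  ⇒  a = 7.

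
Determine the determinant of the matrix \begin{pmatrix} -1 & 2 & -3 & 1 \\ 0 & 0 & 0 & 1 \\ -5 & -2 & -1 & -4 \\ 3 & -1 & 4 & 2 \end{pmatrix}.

The determinant is 10.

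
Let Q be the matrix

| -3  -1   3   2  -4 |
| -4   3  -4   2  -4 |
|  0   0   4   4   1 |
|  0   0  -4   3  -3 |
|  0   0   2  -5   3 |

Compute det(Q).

|Q| = -182

Q is block upper-triangular with a 2×2 block and a 3×3 block on the diagonal, so its determinant equals the product of the determinants of the diagonal blocks.
det of the 2×2 block = -13
det of the 3×3 block = 14
det = (-13)·(14) = -182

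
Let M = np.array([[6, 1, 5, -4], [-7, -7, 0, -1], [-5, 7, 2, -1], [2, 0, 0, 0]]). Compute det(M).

24

Expand along row 4 (it has 3 zeros):
  − (2) · M_41   where M_41 = det([1 5 -4; -7 0 -1; 7 2 -1]) = -12
det = (-1)·(2)·(-12) = 24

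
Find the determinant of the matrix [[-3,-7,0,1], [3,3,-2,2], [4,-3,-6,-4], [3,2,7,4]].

1361

Expand along row 1 (it has 1 zero):
  + (-3) · M_11   where M_11 = det([3 -2 2; -3 -6 -4; 2 7 4]) = -14
  − (-7) · M_12   where M_12 = det([3 -2 2; 4 -6 -4; 3 7 4]) = 160
  − (1) · M_14   where M_14 = det([3 3 -2; 4 -3 -6; 3 2 7]) = -199
det = (+1)·(-3)·(-14) + (-1)·(-7)·(160) + (-1)·(1)·(-199) = 1361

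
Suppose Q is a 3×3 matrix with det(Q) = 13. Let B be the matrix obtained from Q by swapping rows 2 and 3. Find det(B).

|B| = -13

Swapping two rows multiplies the determinant by −1.
det(B) = (-1)·(13) = -13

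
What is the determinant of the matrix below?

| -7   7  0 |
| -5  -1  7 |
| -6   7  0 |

The determinant is 49.

Expand along column 3:
  − 7 · |-7 7; -6 7| = −7·(-49 − (-42)) = 49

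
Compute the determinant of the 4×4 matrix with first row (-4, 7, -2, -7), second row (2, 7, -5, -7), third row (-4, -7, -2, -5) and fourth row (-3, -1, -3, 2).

2892

Expand along row 1:
  + (-4) · M_11   where M_11 = det([7 -5 -7; -7 -2 -5; -1 -3 2]) = -361
  − (7) · M_12   where M_12 = det([2 -5 -7; -4 -2 -5; -3 -3 2]) = -195
  + (-2) · M_13   where M_13 = det([2 7 -7; -4 -7 -5; -3 -1 2]) = 242
  − (-7) · M_14   where M_14 = det([2 7 -5; -4 -7 -2; -3 -1 -3]) = 81
det = (+1)·(-4)·(-361) + (-1)·(7)·(-195) + (+1)·(-2)·(242) + (-1)·(-7)·(81) = 2892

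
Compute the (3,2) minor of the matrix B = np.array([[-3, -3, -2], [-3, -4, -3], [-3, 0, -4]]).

Delete row 3 and column 2; the remaining 2×2 submatrix is [-3 -2; -3 -3].
Its determinant is (-3)·(-3) − (-2)·(-3) = 3.

3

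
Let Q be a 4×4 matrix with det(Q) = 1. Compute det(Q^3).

det(Q^3) = (det Q)^3 = (1)^3 = 1

The determinant is 1.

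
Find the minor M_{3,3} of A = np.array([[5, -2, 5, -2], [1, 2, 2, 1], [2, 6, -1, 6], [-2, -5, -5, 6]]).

Delete row 3 and column 3; the remaining 3×3 submatrix is [5 -2 -2; 1 2 1; -2 -5 6].
Its determinant is 103.

103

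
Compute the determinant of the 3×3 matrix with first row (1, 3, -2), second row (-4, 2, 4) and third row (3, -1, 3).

Expand along column 1:
  + 1 · |2 4; -1 3| = 1·(6 − (-4)) = 10
  − (-4) · |3 -2; -1 3| = −(-4)·(9 − 2) = 28
  + 3 · |3 -2; 2 4| = 3·(12 − (-4)) = 48
Sum: (10) + (28) + (48) = 86

86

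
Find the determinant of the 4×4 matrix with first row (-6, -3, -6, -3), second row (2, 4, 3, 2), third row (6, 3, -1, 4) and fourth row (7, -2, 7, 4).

Expand along row 1:
  + (-6) · M_11   where M_11 = det([4 3 2; 3 -1 4; -2 7 4]) = -150
  − (-3) · M_12   where M_12 = det([2 3 2; 6 -1 4; 7 7 4]) = 46
  + (-6) · M_13   where M_13 = det([2 4 2; 6 3 4; 7 -2 4]) = -10
  − (-3) · M_14   where M_14 = det([2 4 3; 6 3 -1; 7 -2 7]) = -257
det = (+1)·(-6)·(-150) + (-1)·(-3)·(46) + (+1)·(-6)·(-10) + (-1)·(-3)·(-257) = 327

327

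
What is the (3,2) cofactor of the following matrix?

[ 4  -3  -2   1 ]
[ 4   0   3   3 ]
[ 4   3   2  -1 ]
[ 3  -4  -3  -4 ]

Delete row 3 and column 2; the remaining 3×3 submatrix is [4 -2 1; 4 3 3; 3 -3 -4].
Its determinant is -83.
The cofactor carries sign (−1)^(3+2) = −1, so C_{3,2} = −(-83) = 83.

83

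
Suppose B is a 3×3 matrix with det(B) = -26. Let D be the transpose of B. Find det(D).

det(D) = -26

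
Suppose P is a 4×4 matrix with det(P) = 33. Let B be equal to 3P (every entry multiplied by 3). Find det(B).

For a 4×4 matrix, det(3P) = 3^4·det(P) = 81·det(P).
det(B) = (81)·(33) = 2673

det(B) = 2673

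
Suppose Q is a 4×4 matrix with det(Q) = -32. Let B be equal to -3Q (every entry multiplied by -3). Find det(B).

|B| = -2592

For a 4×4 matrix, det(-3Q) = (-3)^4·det(Q) = 81·det(Q).
det(B) = (81)·(-32) = -2592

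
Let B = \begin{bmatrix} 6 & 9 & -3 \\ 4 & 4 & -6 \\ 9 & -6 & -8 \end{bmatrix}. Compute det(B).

-426

Expand along row 1:
  + 6 · |4 -6; -6 -8| = 6·(-32 − 36) = -408
  − 9 · |4 -6; 9 -8| = −9·(-32 − (-54)) = -198
  + (-3) · |4 4; 9 -6| = (-3)·(-24 − 36) = 180
Sum: (-408) + (-198) + (180) = -426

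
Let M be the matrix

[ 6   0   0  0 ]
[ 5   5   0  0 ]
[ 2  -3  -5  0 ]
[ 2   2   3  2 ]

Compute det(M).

-300

M is lower triangular, so det(M) is the product of the diagonal entries:
det = (6) · (5) · (-5) · (2) = -300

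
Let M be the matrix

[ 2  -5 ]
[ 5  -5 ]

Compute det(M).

det(M) = 15

det(M) = 2·(-5) − (-5)·5 = -10 − (-25) = 15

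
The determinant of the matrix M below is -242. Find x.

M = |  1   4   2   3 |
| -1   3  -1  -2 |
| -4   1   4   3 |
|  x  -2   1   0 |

4

Expanding along the column containing x, det(M) is linear in x: det(M) = (-37)·x + (-94).
Set (-37)·x + (-94) = -242  ⇒  (-37)·x = -148  ⇒  x = 4.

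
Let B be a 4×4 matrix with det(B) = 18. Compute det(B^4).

det(B^4) = (det B)^4 = (18)^4 = 104976

The determinant is 104976.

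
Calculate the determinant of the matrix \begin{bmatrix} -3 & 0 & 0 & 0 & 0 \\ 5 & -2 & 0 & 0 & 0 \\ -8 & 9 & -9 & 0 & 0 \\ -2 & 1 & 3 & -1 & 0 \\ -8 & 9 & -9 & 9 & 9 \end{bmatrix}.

The matrix is lower triangular, so the determinant is the product of the diagonal entries:
det = (-3) · (-2) · (-9) · (-1) · (9) = 486

486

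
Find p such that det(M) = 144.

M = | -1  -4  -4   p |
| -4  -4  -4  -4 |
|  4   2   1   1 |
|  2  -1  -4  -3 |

Expanding along the column containing p, det(M) is linear in p: det(M) = (12)·p + (60).
Set (12)·p + (60) = 144  ⇒  (12)·p = 84  ⇒  p = 7.

7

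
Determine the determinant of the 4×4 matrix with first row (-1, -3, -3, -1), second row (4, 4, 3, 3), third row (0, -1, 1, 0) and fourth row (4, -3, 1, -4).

Expand along row 3 (it has 2 zeros):
  − (-1) · M_32   where M_32 = det([-1 -3 -1; 4 3 3; 4 1 -4]) = -61
  + (1) · M_33   where M_33 = det([-1 -3 -1; 4 4 3; 4 -3 -4]) = -49
det = (-1)·(-1)·(-61) + (+1)·(1)·(-49) = -110

The determinant is -110.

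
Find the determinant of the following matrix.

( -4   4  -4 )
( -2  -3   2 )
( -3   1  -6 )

Expand along column 1:
  + (-4) · |-3 2; 1 -6| = (-4)·(18 − 2) = -64
  − (-2) · |4 -4; 1 -6| = −(-2)·(-24 − (-4)) = -40
  + (-3) · |4 -4; -3 2| = (-3)·(8 − 12) = 12
Sum: (-64) + (-40) + (12) = -92

-92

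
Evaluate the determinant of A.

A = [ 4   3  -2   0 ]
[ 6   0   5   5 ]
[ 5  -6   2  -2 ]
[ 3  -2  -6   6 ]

Expand along row 1 (it has 1 zero):
  + (4) · M_11   where M_11 = det([0 5 5; -6 2 -2; -2 -6 6]) = 400
  − (3) · M_12   where M_12 = det([6 5 5; 5 2 -2; 3 -6 6]) = -360
  + (-2) · M_13   where M_13 = det([6 0 5; 5 -6 -2; 3 -2 6]) = -200
det = (+1)·(4)·(400) + (-1)·(3)·(-360) + (+1)·(-2)·(-200) = 3080

|A| = 3080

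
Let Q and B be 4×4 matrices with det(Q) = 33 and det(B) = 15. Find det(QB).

det(QB) = det(Q)·det(B) = (33)·(15) = 495

det(QB) = 495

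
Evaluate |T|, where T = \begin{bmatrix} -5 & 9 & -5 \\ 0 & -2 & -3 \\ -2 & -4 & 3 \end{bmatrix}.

Expand along column 1:
  + (-5) · |-2 -3; -4 3| = (-5)·(-6 − 12) = 90
  + (-2) · |9 -5; -2 -3| = (-2)·(-27 − 10) = 74
Sum: (90) + (74) = 164

164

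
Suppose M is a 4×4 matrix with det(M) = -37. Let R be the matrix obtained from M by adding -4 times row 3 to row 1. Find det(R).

The determinant is -37.

Adding a multiple of one row to another leaves the determinant unchanged.
det(R) = (1)·(-37) = -37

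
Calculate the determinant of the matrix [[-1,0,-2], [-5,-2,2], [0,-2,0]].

-24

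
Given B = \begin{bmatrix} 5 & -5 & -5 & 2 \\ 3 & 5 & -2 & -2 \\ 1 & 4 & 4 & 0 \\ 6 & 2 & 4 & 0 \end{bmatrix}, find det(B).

-436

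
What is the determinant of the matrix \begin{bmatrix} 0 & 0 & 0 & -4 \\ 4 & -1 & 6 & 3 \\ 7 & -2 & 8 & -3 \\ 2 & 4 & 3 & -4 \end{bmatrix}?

Expand along row 1 (it has 3 zeros):
  − (-4) · M_14   where M_14 = det([4 -1 6; 7 -2 8; 2 4 3]) = 45
det = (-1)·(-4)·(45) = 180

180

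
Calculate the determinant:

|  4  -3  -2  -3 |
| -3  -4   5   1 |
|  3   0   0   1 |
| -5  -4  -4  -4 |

Expand along row 3 (it has 2 zeros):
  + (3) · M_31   where M_31 = det([-3 -2 -3; -4 5 1; -4 -4 -4]) = -20
  − (1) · M_34   where M_34 = det([4 -3 -2; -3 -4 5; -5 -4 -4]) = 271
det = (+1)·(3)·(-20) + (-1)·(1)·(271) = -331

-331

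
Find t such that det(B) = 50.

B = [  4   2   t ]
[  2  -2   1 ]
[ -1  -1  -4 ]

0

Expanding along the row containing t, det(B) is linear in t: det(B) = (-4)·t + (50).
Set (-4)·t + (50) = 50  ⇒  (-4)·t = 0  ⇒  t = 0.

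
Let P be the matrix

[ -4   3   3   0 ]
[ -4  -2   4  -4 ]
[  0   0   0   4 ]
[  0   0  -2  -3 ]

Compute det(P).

The determinant is 160.

P is block upper-triangular with a 2×2 block and a 2×2 block on the diagonal, so its determinant equals the product of the determinants of the diagonal blocks.
det of the 2×2 block = 20
det of the 2×2 block = 8
det = (20)·(8) = 160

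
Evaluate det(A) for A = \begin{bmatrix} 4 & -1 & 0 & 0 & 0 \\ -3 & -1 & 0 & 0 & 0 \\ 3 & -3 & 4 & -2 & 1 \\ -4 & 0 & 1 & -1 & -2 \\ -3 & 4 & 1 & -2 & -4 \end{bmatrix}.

The determinant is 35.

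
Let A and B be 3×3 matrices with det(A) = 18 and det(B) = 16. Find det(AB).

|AB| = 288

det(AB) = det(A)·det(B) = (18)·(16) = 288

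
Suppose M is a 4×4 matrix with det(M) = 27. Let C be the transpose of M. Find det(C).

det(C) = 27

det(Mᵀ) = det(M).
det(C) = (1)·(27) = 27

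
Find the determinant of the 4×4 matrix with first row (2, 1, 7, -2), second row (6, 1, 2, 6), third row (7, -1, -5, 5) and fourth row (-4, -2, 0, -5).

The determinant is -363.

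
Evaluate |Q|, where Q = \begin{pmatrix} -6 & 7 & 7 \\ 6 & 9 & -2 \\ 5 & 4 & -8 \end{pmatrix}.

det(Q) = 503

Expand along column 1:
  + (-6) · |9 -2; 4 -8| = (-6)·(-72 − (-8)) = 384
  − 6 · |7 7; 4 -8| = −6·(-56 − 28) = 504
  + 5 · |7 7; 9 -2| = 5·(-14 − 63) = -385
Sum: (384) + (504) + (-385) = 503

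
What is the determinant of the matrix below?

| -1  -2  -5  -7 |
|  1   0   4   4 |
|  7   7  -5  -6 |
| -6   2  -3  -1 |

The determinant is 320.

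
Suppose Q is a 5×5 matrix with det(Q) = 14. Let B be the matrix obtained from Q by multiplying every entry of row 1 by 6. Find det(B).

|B| = 84

Scaling one row by 6 multiplies the determinant by 6.
det(B) = (6)·(14) = 84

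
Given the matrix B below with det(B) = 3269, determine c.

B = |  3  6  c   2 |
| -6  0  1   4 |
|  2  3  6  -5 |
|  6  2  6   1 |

Expanding along the row containing c, det(B) is linear in c: det(B) = (-134)·c + (2197).
Set (-134)·c + (2197) = 3269  ⇒  (-134)·c = 1072  ⇒  c = -8.

-8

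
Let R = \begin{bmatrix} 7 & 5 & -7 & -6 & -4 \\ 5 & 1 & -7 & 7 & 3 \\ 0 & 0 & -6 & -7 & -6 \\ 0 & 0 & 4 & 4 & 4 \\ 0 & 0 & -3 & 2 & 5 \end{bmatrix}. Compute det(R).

The determinant is -576.

R is block upper-triangular with a 2×2 block and a 3×3 block on the diagonal, so its determinant equals the product of the determinants of the diagonal blocks.
det of the 2×2 block = -18
det of the 3×3 block = 32
det = (-18)·(32) = -576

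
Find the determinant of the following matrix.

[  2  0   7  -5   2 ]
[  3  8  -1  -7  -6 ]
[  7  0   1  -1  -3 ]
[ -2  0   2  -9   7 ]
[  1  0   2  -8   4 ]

Expand along column 2 (it has 4 zeros):
  + (8) · M_22   where M_22 = det([2 7 -5 2; 7 1 -1 -3; -2 2 -9 7; 1 2 -8 4]) = -279
det = (+1)·(8)·(-279) = -2232

-2232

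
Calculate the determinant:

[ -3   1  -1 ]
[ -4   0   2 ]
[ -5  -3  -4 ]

Expand along column 2:
  − 1 · |-4 2; -5 -4| = −1·(16 − (-10)) = -26
  − (-3) · |-3 -1; -4 2| = −(-3)·(-6 − 4) = -30
Sum: (-26) + (-30) = -56

-56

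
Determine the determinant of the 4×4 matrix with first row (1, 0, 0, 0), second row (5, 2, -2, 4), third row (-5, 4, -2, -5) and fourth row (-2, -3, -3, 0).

The determinant is -132.

Expand along row 1 (it has 3 zeros):
  + (1) · M_11   where M_11 = det([2 -2 4; 4 -2 -5; -3 -3 0]) = -132
det = (+1)·(1)·(-132) = -132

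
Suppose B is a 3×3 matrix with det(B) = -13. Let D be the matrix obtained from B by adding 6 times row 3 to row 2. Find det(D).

Adding a multiple of one row to another leaves the determinant unchanged.
det(D) = (1)·(-13) = -13

-13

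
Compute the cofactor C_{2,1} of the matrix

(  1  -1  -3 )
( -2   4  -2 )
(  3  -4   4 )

16

Delete row 2 and column 1; the remaining 2×2 submatrix is [-1 -3; -4 4].
Its determinant is (-1)·4 − (-3)·(-4) = -16.
The cofactor carries sign (−1)^(2+1) = −1, so C_{2,1} = −(-16) = 16.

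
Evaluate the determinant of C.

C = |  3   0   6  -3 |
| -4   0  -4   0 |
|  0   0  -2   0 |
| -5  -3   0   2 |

Expand along row 3 (it has 3 zeros):
  + (-2) · M_33   where M_33 = det([3 0 -3; -4 0 0; -5 -3 2]) = -36
det = (+1)·(-2)·(-36) = 72

72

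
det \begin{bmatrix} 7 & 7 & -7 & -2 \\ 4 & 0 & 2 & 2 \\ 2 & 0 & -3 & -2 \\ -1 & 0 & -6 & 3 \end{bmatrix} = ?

854

Expand along column 2 (it has 3 zeros):
  − (7) · M_12   where M_12 = det([4 2 2; 2 -3 -2; -1 -6 3]) = -122
det = (-1)·(7)·(-122) = 854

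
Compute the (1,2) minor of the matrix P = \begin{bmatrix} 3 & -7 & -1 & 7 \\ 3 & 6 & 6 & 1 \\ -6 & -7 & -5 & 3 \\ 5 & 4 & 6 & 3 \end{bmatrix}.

88

Delete row 1 and column 2; the remaining 3×3 submatrix is [3 6 1; -6 -5 3; 5 6 3].
Its determinant is 88.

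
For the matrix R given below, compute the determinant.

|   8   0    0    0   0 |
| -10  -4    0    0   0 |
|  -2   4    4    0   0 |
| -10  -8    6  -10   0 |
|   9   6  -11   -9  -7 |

det(R) = -8960

R is lower triangular, so det(R) is the product of the diagonal entries:
det = (8) · (-4) · (4) · (-10) · (-7) = -8960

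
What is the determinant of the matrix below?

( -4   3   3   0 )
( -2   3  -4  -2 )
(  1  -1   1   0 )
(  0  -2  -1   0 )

30

Expand along column 4 (it has 3 zeros):
  + (-2) · M_24   where M_24 = det([-4 3 3; 1 -1 1; 0 -2 -1]) = -15
det = (+1)·(-2)·(-15) = 30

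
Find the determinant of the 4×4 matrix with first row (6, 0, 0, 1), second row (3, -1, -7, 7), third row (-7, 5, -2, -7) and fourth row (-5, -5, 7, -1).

Expand along row 1 (it has 2 zeros):
  + (6) · M_11   where M_11 = det([-1 -7 7; 5 -2 -7; -5 7 -1]) = -156
  − (1) · M_14   where M_14 = det([3 -1 -7; -7 5 -2; -5 -5 7]) = -404
det = (+1)·(6)·(-156) + (-1)·(1)·(-404) = -532

-532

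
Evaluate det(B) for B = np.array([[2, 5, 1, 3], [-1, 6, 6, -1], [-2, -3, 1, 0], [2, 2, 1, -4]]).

|B| = -167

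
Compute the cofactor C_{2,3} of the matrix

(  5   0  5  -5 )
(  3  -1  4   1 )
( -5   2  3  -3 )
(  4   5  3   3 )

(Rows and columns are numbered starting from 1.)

The cofactor is -270.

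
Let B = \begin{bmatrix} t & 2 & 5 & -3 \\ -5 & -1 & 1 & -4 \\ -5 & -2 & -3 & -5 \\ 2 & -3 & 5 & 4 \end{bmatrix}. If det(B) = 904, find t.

Expanding along the row containing t, det(B) is linear in t: det(B) = (86)·t + (388).
Set (86)·t + (388) = 904  ⇒  (86)·t = 516  ⇒  t = 6.

6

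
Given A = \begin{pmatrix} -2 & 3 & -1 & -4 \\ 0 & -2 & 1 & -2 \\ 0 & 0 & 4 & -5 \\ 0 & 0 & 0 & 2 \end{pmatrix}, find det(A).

A is upper triangular, so det(A) is the product of the diagonal entries:
det = (-2) · (-2) · (4) · (2) = 32

|A| = 32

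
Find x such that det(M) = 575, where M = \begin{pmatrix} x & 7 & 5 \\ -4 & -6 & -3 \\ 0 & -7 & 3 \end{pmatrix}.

x = -9

Expanding along the column containing x, det(M) is linear in x: det(M) = (-39)·x + (224).
Set (-39)·x + (224) = 575  ⇒  (-39)·x = 351  ⇒  x = -9.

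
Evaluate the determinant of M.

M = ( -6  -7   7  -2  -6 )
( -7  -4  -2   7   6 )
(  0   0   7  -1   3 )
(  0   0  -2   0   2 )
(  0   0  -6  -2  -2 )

-1400

M is block upper-triangular with a 2×2 block and a 3×3 block on the diagonal, so its determinant equals the product of the determinants of the diagonal blocks.
det of the 2×2 block = -25
det of the 3×3 block = 56
det = (-25)·(56) = -1400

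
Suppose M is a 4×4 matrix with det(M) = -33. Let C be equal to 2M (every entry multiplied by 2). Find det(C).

For a 4×4 matrix, det(2M) = 2^4·det(M) = 16·det(M).
det(C) = (16)·(-33) = -528

-528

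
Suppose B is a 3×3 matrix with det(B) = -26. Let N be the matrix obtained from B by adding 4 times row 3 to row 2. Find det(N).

The determinant is -26.

Adding a multiple of one row to another leaves the determinant unchanged.
det(N) = (1)·(-26) = -26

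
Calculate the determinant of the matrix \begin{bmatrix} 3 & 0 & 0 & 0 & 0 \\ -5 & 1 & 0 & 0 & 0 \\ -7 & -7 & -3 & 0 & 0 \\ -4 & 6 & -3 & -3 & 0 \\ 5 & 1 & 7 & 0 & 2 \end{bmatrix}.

54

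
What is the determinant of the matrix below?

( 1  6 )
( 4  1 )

det = 1·1 − 6·4 = 1 − 24 = -23

The determinant is -23.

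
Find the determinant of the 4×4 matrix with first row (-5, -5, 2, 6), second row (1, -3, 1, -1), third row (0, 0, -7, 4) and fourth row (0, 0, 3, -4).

The matrix is block upper-triangular with a 2×2 block and a 2×2 block on the diagonal, so its determinant equals the product of the determinants of the diagonal blocks.
det of the 2×2 block = 20
det of the 2×2 block = 16
det = (20)·(16) = 320

320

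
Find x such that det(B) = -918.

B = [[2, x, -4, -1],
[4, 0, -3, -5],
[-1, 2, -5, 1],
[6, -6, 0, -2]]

-8

Expanding along the column containing x, det(B) is linear in x: det(B) = (122)·x + (58).
Set (122)·x + (58) = -918  ⇒  (122)·x = -976  ⇒  x = -8.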